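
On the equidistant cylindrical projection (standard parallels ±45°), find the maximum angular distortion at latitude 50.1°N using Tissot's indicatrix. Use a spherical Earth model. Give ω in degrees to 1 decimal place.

The equidistant cylindrical projection with φ₀ = 45° has h = 1 (meridians true) and k = cos φ₀ / cos φ along parallels.
At 50.1°: h = 1.000, k = 1.102; principal scales a = 1.102, b = 1.000.
sin(ω/2) = (a − b)/(a + b) = 0.1024/2.102 = 0.04869, so ω = 2 arcsin(0.04869) ≈ 5.6°.

5.6°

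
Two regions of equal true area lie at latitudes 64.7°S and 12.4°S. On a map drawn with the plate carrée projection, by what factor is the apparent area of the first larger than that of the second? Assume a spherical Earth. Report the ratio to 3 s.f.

2.29

Plate carrée maps x = Rλ, y = Rφ. The meridian scale is h = 1 and the parallel scale is k = 1/cos φ = sec φ.
Areal scale at 64.7°: h·k = 1.000 × 2.340 = 2.340.
Areal scale at 12.4°: h·k = 1.000 × 1.024 = 1.024.
Ratio = 2.340/1.024 ≈ 2.29.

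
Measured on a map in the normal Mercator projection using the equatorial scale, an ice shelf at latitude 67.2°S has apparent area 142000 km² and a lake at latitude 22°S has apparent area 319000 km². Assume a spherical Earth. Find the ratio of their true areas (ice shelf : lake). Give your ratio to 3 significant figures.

On Mercator the areal scale is sec²φ, so true area = apparent × cos²φ.
True area of ice shelf: 142000 × cos²(67.2°) = 142000 × 0.1502 = 21320 km².
True area of lake: 319000 × cos²(22°) = 319000 × 0.8597 = 274200 km².
Ratio = 21320 / 274200 ≈ 0.0778.

0.0778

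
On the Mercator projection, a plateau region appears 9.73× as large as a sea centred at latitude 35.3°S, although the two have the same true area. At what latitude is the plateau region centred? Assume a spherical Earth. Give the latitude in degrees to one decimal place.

74.8°

For equal true areas on Mercator, apparent areas scale as sec²φ, so the ratio is cos²φ₂ / cos²φ₁.
cos²φ₂ / cos²φ₁ = 9.73  ⇒  cos φ₁ = cos 35.3° / √9.73 = 0.8161/3.119 = 0.2616.
φ₁ = arccos(0.2616) ≈ 74.8°.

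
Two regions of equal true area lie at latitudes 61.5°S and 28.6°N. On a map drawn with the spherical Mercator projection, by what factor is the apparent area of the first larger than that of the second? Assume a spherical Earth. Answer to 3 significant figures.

3.39

Mercator is conformal with k = sec φ, so areal scale = k² = sec²φ.
At 61.5°: sec²(61.5°) = 1/0.4772² = 4.392.
At 28.6°: sec²(28.6°) = 1/0.8780² = 1.297.
Ratio = 4.392/1.297 = cos²(28.6°)/cos²(61.5°) ≈ 3.39.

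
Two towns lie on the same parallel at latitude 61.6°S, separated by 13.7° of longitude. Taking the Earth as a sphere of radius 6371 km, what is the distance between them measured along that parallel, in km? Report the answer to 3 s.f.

725 km

Arc length along a parallel = R cos φ · Δλ (with Δλ in radians).
= 6371 × cos 61.6° × (13.7° × π/180) = 6371 × 0.4756 × 0.2391 ≈ 725 km.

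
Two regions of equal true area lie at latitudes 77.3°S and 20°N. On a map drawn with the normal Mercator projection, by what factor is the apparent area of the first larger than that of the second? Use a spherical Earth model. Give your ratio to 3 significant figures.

18.3

Mercator areal scale is sec²φ.
At 77.3°: sec²(77.3°) = 1/0.2198² = 20.69.
At 20°: sec²(20°) = 1/0.9397² = 1.132.
Ratio = 20.69/1.132 = cos²(20°)/cos²(77.3°) ≈ 18.3.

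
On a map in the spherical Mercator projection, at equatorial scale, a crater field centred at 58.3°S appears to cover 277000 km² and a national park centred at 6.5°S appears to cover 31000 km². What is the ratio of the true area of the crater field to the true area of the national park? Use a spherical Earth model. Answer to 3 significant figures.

Mercator's areal exaggeration is sec²φ; hence true area = (apparent area) · cos²φ.
True area of crater field: 277000 × cos²(58.3°) = 277000 × 0.2761 = 76490 km².
True area of national park: 31000 × cos²(6.5°) = 31000 × 0.9872 = 30600 km².
Ratio = 76490 / 30600 ≈ 2.50.

2.50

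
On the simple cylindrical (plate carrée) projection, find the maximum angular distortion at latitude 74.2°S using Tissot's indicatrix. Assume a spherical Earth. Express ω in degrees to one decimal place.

In the plate carrée (x = Rλ, y = Rφ), meridians are true-scale (h = 1) and parallels are stretched by k = sec φ.
At 74.2°: h = 1.000, k = 3.673; principal scales a = 3.673, b = 1.000.
sin(ω/2) = (a − b)/(a + b) = 2.673/4.673 = 0.5720, so ω = 2 arcsin(0.5720) ≈ 69.8°.

69.8°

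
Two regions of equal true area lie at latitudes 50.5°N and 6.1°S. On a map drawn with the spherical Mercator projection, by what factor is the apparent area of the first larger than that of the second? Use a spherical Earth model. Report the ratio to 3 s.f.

Mercator areal scale is sec²φ.
At 50.5°: sec²(50.5°) = 1/0.6361² = 2.472.
At 6.1°: sec²(6.1°) = 1/0.9943² = 1.011.
Ratio = 2.472/1.011 = cos²(6.1°)/cos²(50.5°) ≈ 2.44.

2.44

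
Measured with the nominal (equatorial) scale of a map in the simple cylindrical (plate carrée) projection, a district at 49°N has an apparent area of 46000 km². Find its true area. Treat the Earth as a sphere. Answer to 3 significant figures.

30200 km²

In the plate carrée (x = Rλ, y = Rφ), meridians are true-scale (h = 1) and parallels are stretched by k = sec φ.
Areal scale = h·k = 1 × sec φ; at 49°, h = 1.000, k = 1.524, so h·k = 1.524.
True area = apparent / (areal scale) = 46000 / 1.524 ≈ 30200 km².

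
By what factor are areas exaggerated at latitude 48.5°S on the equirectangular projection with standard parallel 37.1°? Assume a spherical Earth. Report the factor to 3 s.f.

With standard parallel φ₀ = 37.1°, the equirectangular projection gives x = Rλ cos φ₀, y = Rφ, so h = 1 and k = cos 37.1° / cos φ.
Areal scale = h·k = 1 × cos φ₀ / cos φ; at 48.5°, h = 1.000, k = 1.204, so h·k = 1.204.

1.20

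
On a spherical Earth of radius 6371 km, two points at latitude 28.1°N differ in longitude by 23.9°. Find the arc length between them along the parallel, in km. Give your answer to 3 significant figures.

2340 km

Arc length along a parallel = R cos φ · Δλ (with Δλ in radians).
= 6371 × cos 28.1° × (23.9° × π/180) = 6371 × 0.8821 × 0.4171 ≈ 2340 km.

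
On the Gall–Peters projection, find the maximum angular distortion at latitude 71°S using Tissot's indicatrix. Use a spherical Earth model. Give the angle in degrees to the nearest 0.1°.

81.1°

The Gall–Peters projection is cylindrical equal-area with φ₀ = 45°. For cylindrical equal-area with standard parallel φ₀, h = cos φ / cos φ₀ and k = cos φ₀ / cos φ, so h·k = 1.
At 71°: h = 0.4604, k = 2.172; principal scales a = 2.172, b = 0.4604.
sin(ω/2) = (a − b)/(a + b) = 1.711/2.632 = 0.6502, so ω = 2 arcsin(0.6502) ≈ 81.1°.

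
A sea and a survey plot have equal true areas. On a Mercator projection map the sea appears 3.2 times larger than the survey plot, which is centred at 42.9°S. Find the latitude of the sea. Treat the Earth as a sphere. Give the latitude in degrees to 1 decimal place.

65.8°

On Mercator, (apparent₁)/(apparent₂) = sec²φ₁ / sec²φ₂ when true areas are equal.
cos²φ₂ / cos²φ₁ = 3.2  ⇒  cos φ₁ = cos 42.9° / √3.2 = 0.7325/1.789 = 0.4095.
φ₁ = arccos(0.4095) ≈ 65.8°.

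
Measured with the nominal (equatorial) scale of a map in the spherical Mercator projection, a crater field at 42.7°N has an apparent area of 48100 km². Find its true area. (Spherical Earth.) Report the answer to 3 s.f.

26000 km²

For Mercator, h = k = sec φ (a conformal cylindrical projection has a single point scale, 1/cos φ).
Areal scale = k² = sec²φ = 1/cos²(42.7°) = 1/0.7349² = 1.852.
True area = apparent / (areal scale) = 48100 / 1.852 ≈ 26000 km².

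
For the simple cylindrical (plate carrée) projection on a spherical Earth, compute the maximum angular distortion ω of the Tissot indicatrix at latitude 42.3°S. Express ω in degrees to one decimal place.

17.2°

In the plate carrée (x = Rλ, y = Rφ), meridians are true-scale (h = 1) and parallels are stretched by k = sec φ.
At 42.3°: h = 1.000, k = 1.352; principal scales a = 1.352, b = 1.000.
sin(ω/2) = (a − b)/(a + b) = 0.3520/2.352 = 0.1497, so ω = 2 arcsin(0.1497) ≈ 17.2°.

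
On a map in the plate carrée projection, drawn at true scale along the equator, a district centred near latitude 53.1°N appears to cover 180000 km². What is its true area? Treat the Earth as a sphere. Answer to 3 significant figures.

For the equirectangular projection with φ₀ = 0 (plate carrée), h = 1 along meridians and k = sec φ along parallels.
Areal scale = h·k = 1 × sec φ; at 53.1°, h = 1.000, k = 1.666, so h·k = 1.666.
True area = apparent / (areal scale) = 180000 / 1.666 ≈ 108000 km².

108000 km²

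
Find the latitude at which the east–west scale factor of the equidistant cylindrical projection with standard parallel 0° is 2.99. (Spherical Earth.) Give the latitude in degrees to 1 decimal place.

Plate carrée: h = 1, k = sec φ along parallels.
sec φ = 2.99  ⇒  cos φ = 0.3344  ⇒  φ ≈ 70.5°.

70.5°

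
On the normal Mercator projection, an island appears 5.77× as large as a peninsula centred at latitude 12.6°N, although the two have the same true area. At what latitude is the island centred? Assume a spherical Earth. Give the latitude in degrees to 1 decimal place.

Mercator areal scale is sec²φ, so apparent-area ratio = sec²φ₁ / sec²φ₂ = cos²φ₂ / cos²φ₁.
cos²φ₂ / cos²φ₁ = 5.77  ⇒  cos φ₁ = cos 12.6° / √5.77 = 0.9759/2.402 = 0.4063.
φ₁ = arccos(0.4063) ≈ 66.0°.

66.0°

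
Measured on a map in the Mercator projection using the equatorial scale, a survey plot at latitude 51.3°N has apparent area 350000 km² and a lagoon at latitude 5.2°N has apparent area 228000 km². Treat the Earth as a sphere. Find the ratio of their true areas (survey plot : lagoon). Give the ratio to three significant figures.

Mercator's areal exaggeration is sec²φ; hence true area = (apparent area) · cos²φ.
True area of survey plot: 350000 × cos²(51.3°) = 350000 × 0.3909 = 136800 km².
True area of lagoon: 228000 × cos²(5.2°) = 228000 × 0.9918 = 226100 km².
Ratio = 136800 / 226100 ≈ 0.605.

0.605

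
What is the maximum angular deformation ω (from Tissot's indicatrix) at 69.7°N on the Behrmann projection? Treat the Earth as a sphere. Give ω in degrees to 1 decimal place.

92.7°

The Behrmann projection is cylindrical equal-area with φ₀ = 30°. A cylindrical equal-area projection with standard parallel φ₀ has meridian scale h = cos φ / cos φ₀ and parallel scale k = cos φ₀ / cos φ (so areas are preserved, h·k = 1).
At 69.7°: h = 0.4006, k = 2.496; principal scales a = 2.496, b = 0.4006.
sin(ω/2) = (a − b)/(a + b) = 2.096/2.897 = 0.7234, so ω = 2 arcsin(0.7234) ≈ 92.7°.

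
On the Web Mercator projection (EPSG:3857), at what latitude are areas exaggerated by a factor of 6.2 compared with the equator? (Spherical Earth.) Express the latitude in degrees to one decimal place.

66.3°

Mercator areal scale is sec²φ.
sec²φ = 6.2  ⇒  cos²φ = 0.1613  ⇒  cos φ = 0.4016.
φ = arccos(0.4016) ≈ 66.3°.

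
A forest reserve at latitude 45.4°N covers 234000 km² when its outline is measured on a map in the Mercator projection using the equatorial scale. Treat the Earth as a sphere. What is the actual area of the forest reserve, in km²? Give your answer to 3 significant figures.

115000 km²

The Mercator projection is conformal; its linear scale factor is the same in every direction and equals sec φ = 1/cos φ.
Areal scale = k² = sec²φ = 1/cos²(45.4°) = 1/0.7022² = 2.028.
True area = apparent / (areal scale) = 234000 / 2.028 ≈ 115000 km².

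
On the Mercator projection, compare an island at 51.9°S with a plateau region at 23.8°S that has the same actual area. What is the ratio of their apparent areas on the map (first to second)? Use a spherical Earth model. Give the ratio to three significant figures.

2.20

On Mercator, area is exaggerated by sec²φ = 1/cos²φ.
At 51.9°: sec²(51.9°) = 1/0.6170² = 2.627.
At 23.8°: sec²(23.8°) = 1/0.9150² = 1.195.
Ratio = 2.627/1.195 = cos²(23.8°)/cos²(51.9°) ≈ 2.20.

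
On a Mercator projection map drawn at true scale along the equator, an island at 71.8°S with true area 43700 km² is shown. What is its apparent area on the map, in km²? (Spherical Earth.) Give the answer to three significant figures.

For Mercator, h = k = sec φ (a conformal cylindrical projection has a single point scale, 1/cos φ).
Areal scale = k² = sec²φ = 1/cos²(71.8°) = 1/0.3123² = 10.25.
Apparent area = 43700 × 10.25 ≈ 448000 km².

448000 km²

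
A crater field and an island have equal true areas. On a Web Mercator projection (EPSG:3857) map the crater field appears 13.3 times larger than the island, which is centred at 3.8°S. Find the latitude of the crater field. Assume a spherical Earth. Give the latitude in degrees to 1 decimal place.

On Mercator, (apparent₁)/(apparent₂) = sec²φ₁ / sec²φ₂ when true areas are equal.
cos²φ₂ / cos²φ₁ = 13.3  ⇒  cos φ₁ = cos 3.8° / √13.3 = 0.9978/3.647 = 0.2736.
φ₁ = arccos(0.2736) ≈ 74.1°.

74.1°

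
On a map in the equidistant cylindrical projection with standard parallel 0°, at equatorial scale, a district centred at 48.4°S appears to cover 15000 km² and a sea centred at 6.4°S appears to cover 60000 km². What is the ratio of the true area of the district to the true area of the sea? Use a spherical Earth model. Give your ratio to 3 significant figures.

On the plate carrée, areal scale = h·k = 1 × sec φ, so true area = apparent × cos φ.
True area of district: 15000 × cos(48.4°) = 15000 × 0.6639 = 9959 km².
True area of sea: 60000 × cos(6.4°) = 60000 × 0.9938 = 59630 km².
Ratio = 9959 / 59630 ≈ 0.167.

0.167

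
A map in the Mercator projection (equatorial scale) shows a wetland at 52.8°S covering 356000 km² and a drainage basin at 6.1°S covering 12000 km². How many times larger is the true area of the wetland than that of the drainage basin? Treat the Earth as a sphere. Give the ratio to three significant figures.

Mercator's areal exaggeration is sec²φ; hence true area = (apparent area) · cos²φ.
True area of wetland: 356000 × cos²(52.8°) = 356000 × 0.3655 = 130100 km².
True area of drainage basin: 12000 × cos²(6.1°) = 12000 × 0.9887 = 11860 km².
Ratio = 130100 / 11860 ≈ 11.0.

11.0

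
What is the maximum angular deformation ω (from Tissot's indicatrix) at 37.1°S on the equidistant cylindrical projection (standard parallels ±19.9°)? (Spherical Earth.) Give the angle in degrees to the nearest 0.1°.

The equidistant cylindrical projection with φ₀ = 19.9° has h = 1 (meridians true) and k = cos φ₀ / cos φ along parallels.
At 37.1°: h = 1.000, k = 1.179; principal scales a = 1.179, b = 1.000.
sin(ω/2) = (a − b)/(a + b) = 0.1789/2.179 = 0.08211, so ω = 2 arcsin(0.08211) ≈ 9.4°.

9.4°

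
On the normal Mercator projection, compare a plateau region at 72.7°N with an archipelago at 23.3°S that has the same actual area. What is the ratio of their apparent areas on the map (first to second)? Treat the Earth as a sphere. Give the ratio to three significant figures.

On Mercator, area is exaggerated by sec²φ = 1/cos²φ.
At 72.7°: sec²(72.7°) = 1/0.2974² = 11.31.
At 23.3°: sec²(23.3°) = 1/0.9184² = 1.185.
Ratio = 11.31/1.185 = cos²(23.3°)/cos²(72.7°) ≈ 9.54.

9.54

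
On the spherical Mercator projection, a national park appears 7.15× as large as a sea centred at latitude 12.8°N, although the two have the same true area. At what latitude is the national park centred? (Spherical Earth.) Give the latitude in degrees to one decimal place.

On Mercator, (apparent₁)/(apparent₂) = sec²φ₁ / sec²φ₂ when true areas are equal.
cos²φ₂ / cos²φ₁ = 7.15  ⇒  cos φ₁ = cos 12.8° / √7.15 = 0.9751/2.674 = 0.3647.
φ₁ = arccos(0.3647) ≈ 68.6°.

68.6°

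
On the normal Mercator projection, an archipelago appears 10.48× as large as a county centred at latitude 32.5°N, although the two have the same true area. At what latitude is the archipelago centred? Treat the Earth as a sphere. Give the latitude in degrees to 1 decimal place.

74.9°

For equal true areas on Mercator, apparent areas scale as sec²φ, so the ratio is cos²φ₂ / cos²φ₁.
cos²φ₂ / cos²φ₁ = 10.48  ⇒  cos φ₁ = cos 32.5° / √10.48 = 0.8434/3.237 = 0.2605.
φ₁ = arccos(0.2605) ≈ 74.9°.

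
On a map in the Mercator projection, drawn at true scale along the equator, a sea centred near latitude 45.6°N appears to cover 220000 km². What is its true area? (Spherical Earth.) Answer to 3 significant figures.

108000 km²

For Mercator, h = k = sec φ (a conformal cylindrical projection has a single point scale, 1/cos φ).
Areal scale = k² = sec²φ = 1/cos²(45.6°) = 1/0.6997² = 2.043.
True area = apparent / (areal scale) = 220000 / 2.043 ≈ 108000 km².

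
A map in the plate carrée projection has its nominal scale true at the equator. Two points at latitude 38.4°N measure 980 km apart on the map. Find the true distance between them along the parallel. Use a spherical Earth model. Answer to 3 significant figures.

For the equirectangular projection with φ₀ = 0 (plate carrée), h = 1 along meridians and k = sec φ along parallels.
Along the parallel at 38.4°, map distances are exaggerated by k = sec 38.4° = 1.276.
True distance = 980 / 1.276 = 980 × cos 38.4° ≈ 768 km.

768 km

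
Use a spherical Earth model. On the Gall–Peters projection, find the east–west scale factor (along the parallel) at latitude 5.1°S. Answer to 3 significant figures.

The Gall–Peters projection is cylindrical equal-area with φ₀ = 45°. Cylindrical equal-area (φ₀ = 45°): h = cos φ / cos 45° along meridians, k = cos 45° / cos φ along parallels; h·k = 1.
k = cos 45° / cos 5.1° = 0.7071/0.9960 = 0.7099.

0.710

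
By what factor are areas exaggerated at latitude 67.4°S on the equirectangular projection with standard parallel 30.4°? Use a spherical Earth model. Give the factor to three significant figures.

2.24

With standard parallel φ₀ = 30.4°, the equirectangular projection gives x = Rλ cos φ₀, y = Rφ, so h = 1 and k = cos 30.4° / cos φ.
Areal scale = h·k = 1 × cos φ₀ / cos φ; at 67.4°, h = 1.000, k = 2.244, so h·k = 2.244.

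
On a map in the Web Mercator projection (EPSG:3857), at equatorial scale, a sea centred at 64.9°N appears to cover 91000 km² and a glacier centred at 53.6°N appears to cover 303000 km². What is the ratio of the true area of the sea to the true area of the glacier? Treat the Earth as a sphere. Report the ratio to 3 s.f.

On Mercator the areal scale is sec²φ, so true area = apparent × cos²φ.
True area of sea: 91000 × cos²(64.9°) = 91000 × 0.1799 = 16380 km².
True area of glacier: 303000 × cos²(53.6°) = 303000 × 0.3521 = 106700 km².
Ratio = 16380 / 106700 ≈ 0.153.

0.153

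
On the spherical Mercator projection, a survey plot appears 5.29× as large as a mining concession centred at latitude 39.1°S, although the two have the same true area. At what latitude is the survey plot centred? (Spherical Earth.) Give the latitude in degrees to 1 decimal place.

Mercator areal scale is sec²φ, so apparent-area ratio = sec²φ₁ / sec²φ₂ = cos²φ₂ / cos²φ₁.
cos²φ₂ / cos²φ₁ = 5.29  ⇒  cos φ₁ = cos 39.1° / √5.29 = 0.7760/2.300 = 0.3374.
φ₁ = arccos(0.3374) ≈ 70.3°.

70.3°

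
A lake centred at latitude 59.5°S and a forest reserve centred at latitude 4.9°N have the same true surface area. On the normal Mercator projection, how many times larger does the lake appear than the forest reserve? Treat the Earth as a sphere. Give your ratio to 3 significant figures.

3.85

On Mercator, area is exaggerated by sec²φ = 1/cos²φ.
At 59.5°: sec²(59.5°) = 1/0.5075² = 3.882.
At 4.9°: sec²(4.9°) = 1/0.9963² = 1.007.
Ratio = 3.882/1.007 = cos²(4.9°)/cos²(59.5°) ≈ 3.85.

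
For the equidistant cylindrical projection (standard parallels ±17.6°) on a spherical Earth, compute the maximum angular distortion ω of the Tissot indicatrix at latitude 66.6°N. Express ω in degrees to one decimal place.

The equidistant cylindrical projection with φ₀ = 17.6° has h = 1 (meridians true) and k = cos φ₀ / cos φ along parallels.
At 66.6°: h = 1.000, k = 2.400; principal scales a = 2.400, b = 1.000.
sin(ω/2) = (a − b)/(a + b) = 1.400/3.400 = 0.4118, so ω = 2 arcsin(0.4118) ≈ 48.6°.

48.6°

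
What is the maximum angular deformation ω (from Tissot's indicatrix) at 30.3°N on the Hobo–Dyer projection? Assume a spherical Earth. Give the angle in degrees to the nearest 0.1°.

The Hobo–Dyer projection is cylindrical equal-area with φ₀ = 37.5°. For cylindrical equal-area with standard parallel φ₀, h = cos φ / cos φ₀ and k = cos φ₀ / cos φ, so h·k = 1.
At 30.3°: h = 1.088, k = 0.9189; principal scales a = 1.088, b = 0.9189.
sin(ω/2) = (a − b)/(a + b) = 0.1694/2.007 = 0.08440, so ω = 2 arcsin(0.08440) ≈ 9.7°.

9.7°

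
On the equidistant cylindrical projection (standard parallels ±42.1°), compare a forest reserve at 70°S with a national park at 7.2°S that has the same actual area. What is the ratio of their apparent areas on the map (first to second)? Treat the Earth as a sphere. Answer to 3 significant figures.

2.90

In the equirectangular projection with standard parallel φ₀ = 42.1° (x = Rλ cos φ₀, y = Rφ), meridians are true-scale (h = 1) and the parallel scale is k = cos φ₀ / cos φ.
Areal scale at 70°: h·k = 1.000 × 2.169 = 2.169.
Areal scale at 7.2°: h·k = 1.000 × 0.7479 = 0.7479.
Ratio = 2.169/0.7479 ≈ 2.90.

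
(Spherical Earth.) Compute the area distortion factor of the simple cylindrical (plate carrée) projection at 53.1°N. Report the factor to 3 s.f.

1.67

In the plate carrée (x = Rλ, y = Rφ), meridians are true-scale (h = 1) and parallels are stretched by k = sec φ.
Areal scale = h·k = 1 × sec φ; at 53.1°, h = 1.000, k = 1.666, so h·k = 1.666.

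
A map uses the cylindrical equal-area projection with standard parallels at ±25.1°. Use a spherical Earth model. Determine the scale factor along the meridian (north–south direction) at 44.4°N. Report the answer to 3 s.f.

0.789

A cylindrical equal-area projection with standard parallel φ₀ has meridian scale h = cos φ / cos φ₀ and parallel scale k = cos φ₀ / cos φ (so areas are preserved, h·k = 1).
h = cos 44.4° / cos 25.1° = 0.7145/0.9056 = 0.7890.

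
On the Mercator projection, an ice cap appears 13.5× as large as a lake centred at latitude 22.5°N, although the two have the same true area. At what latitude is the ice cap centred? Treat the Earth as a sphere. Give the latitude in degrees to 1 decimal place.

For equal true areas on Mercator, apparent areas scale as sec²φ, so the ratio is cos²φ₂ / cos²φ₁.
cos²φ₂ / cos²φ₁ = 13.5  ⇒  cos φ₁ = cos 22.5° / √13.5 = 0.9239/3.674 = 0.2514.
φ₁ = arccos(0.2514) ≈ 75.4°.

75.4°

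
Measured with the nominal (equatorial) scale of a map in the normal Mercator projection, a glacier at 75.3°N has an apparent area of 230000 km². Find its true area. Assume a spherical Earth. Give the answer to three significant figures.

14800 km²

For Mercator, h = k = sec φ (a conformal cylindrical projection has a single point scale, 1/cos φ).
Areal scale = k² = sec²φ = 1/cos²(75.3°) = 1/0.2538² = 15.53.
True area = apparent / (areal scale) = 230000 / 15.53 ≈ 14800 km².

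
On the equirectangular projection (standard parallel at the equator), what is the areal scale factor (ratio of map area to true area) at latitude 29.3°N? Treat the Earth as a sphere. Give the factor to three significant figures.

1.15

In the plate carrée (x = Rλ, y = Rφ), meridians are true-scale (h = 1) and parallels are stretched by k = sec φ.
Areal scale = h·k = 1 × sec φ; at 29.3°, h = 1.000, k = 1.147, so h·k = 1.147.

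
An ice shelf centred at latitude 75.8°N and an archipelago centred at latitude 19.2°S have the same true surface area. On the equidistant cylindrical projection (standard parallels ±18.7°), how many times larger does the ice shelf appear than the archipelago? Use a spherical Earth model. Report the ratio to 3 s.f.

3.85

The equidistant cylindrical projection with φ₀ = 18.7° has h = 1 (meridians true) and k = cos φ₀ / cos φ along parallels.
Areal scale at 75.8°: h·k = 1.000 × 3.861 = 3.861.
Areal scale at 19.2°: h·k = 1.000 × 1.003 = 1.003.
Ratio = 3.861/1.003 ≈ 3.85.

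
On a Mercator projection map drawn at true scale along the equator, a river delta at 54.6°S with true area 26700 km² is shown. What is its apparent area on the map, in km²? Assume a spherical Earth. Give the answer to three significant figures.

The Mercator projection is conformal; its linear scale factor is the same in every direction and equals sec φ = 1/cos φ.
Areal scale = k² = sec²φ = 1/cos²(54.6°) = 1/0.5793² = 2.980.
Apparent area = 26700 × 2.980 ≈ 79600 km².

79600 km²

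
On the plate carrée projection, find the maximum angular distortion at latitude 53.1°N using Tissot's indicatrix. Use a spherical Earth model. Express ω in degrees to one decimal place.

28.9°

For the equirectangular projection with φ₀ = 0 (plate carrée), h = 1 along meridians and k = sec φ along parallels.
At 53.1°: h = 1.000, k = 1.666; principal scales a = 1.666, b = 1.000.
sin(ω/2) = (a − b)/(a + b) = 0.6655/2.666 = 0.2497, so ω = 2 arcsin(0.2497) ≈ 28.9°.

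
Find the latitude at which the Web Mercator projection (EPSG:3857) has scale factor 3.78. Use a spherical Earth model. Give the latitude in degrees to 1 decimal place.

74.7°

Mercator scale is k = sec φ = 1/cos φ.
1/cos φ = 3.78  ⇒  cos φ = 0.2646  ⇒  φ = arccos(0.2646) ≈ 74.7°.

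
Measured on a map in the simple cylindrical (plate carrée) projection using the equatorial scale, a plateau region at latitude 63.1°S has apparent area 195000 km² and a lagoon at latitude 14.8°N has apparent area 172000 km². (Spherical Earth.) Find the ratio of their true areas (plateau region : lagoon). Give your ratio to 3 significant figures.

0.531

Plate carrée has h = 1 and k = sec φ, giving areal scale sec φ; true area = (apparent area) · cos φ.
True area of plateau region: 195000 × cos(63.1°) = 195000 × 0.4524 = 88220 km².
True area of lagoon: 172000 × cos(14.8°) = 172000 × 0.9668 = 166300 km².
Ratio = 88220 / 166300 ≈ 0.531.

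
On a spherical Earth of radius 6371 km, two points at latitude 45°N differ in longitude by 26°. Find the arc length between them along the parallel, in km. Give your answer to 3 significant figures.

2040 km

Arc length along a parallel = R cos φ · Δλ (with Δλ in radians).
= 6371 × cos 45° × (26° × π/180) = 6371 × 0.7071 × 0.4538 ≈ 2040 km.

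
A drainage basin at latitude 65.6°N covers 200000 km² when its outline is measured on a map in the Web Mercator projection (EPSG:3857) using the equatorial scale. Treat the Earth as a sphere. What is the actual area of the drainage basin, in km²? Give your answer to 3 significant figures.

34100 km²

Mercator is conformal, so the point scale is isotropic: h = k = sec φ = 1/cos φ.
Areal scale = k² = sec²φ = 1/cos²(65.6°) = 1/0.4131² = 5.860.
True area = apparent / (areal scale) = 200000 / 5.860 ≈ 34100 km².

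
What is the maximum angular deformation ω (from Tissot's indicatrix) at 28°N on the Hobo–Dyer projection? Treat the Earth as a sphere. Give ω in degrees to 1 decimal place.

Hobo–Dyer is a cylindrical equal-area projection with standard parallels at ±37.5°. Cylindrical equal-area (φ₀ = 37.5°): h = cos φ / cos 37.5° along meridians, k = cos 37.5° / cos φ along parallels; h·k = 1.
At 28°: h = 1.113, k = 0.8985; principal scales a = 1.113, b = 0.8985.
sin(ω/2) = (a − b)/(a + b) = 0.2144/2.011 = 0.1066, so ω = 2 arcsin(0.1066) ≈ 12.2°.

12.2°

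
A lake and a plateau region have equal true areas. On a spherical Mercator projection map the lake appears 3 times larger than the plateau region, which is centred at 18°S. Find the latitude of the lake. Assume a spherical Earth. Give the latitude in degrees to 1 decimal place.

56.7°

For equal true areas on Mercator, apparent areas scale as sec²φ, so the ratio is cos²φ₂ / cos²φ₁.
cos²φ₂ / cos²φ₁ = 3  ⇒  cos φ₁ = cos 18° / √3 = 0.9511/1.732 = 0.5491.
φ₁ = arccos(0.5491) ≈ 56.7°.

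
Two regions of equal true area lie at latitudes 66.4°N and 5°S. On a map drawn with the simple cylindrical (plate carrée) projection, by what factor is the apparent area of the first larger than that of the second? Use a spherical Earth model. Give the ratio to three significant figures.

For the equirectangular projection with φ₀ = 0 (plate carrée), h = 1 along meridians and k = sec φ along parallels.
Areal scale at 66.4°: h·k = 1.000 × 2.498 = 2.498.
Areal scale at 5°: h·k = 1.000 × 1.004 = 1.004.
Ratio = 2.498/1.004 ≈ 2.49.

2.49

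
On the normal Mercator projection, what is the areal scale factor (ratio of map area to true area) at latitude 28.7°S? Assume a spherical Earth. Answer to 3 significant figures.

Mercator is conformal, so the point scale is isotropic: h = k = sec φ = 1/cos φ.
Areal scale = k² = sec²φ = 1/cos²(28.7°) = 1/0.8771² = 1.300.

1.30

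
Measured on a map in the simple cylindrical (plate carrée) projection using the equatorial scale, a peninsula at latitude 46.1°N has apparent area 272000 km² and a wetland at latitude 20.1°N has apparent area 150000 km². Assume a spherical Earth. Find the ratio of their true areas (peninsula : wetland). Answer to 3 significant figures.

On the plate carrée, areal scale = h·k = 1 × sec φ, so true area = apparent × cos φ.
True area of peninsula: 272000 × cos(46.1°) = 272000 × 0.6934 = 188600 km².
True area of wetland: 150000 × cos(20.1°) = 150000 × 0.9391 = 140900 km².
Ratio = 188600 / 140900 ≈ 1.34.

1.34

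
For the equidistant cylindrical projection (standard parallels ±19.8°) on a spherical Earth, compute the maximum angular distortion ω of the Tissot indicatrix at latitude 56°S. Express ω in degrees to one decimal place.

In the equirectangular projection with standard parallel φ₀ = 19.8° (x = Rλ cos φ₀, y = Rφ), meridians are true-scale (h = 1) and the parallel scale is k = cos φ₀ / cos φ.
At 56°: h = 1.000, k = 1.683; principal scales a = 1.683, b = 1.000.
sin(ω/2) = (a − b)/(a + b) = 0.6826/2.683 = 0.2544, so ω = 2 arcsin(0.2544) ≈ 29.5°.

29.5°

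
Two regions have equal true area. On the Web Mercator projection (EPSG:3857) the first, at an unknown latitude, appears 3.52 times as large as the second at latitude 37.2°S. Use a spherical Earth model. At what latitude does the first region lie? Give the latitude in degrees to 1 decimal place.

64.9°

Mercator areal scale is sec²φ, so apparent-area ratio = sec²φ₁ / sec²φ₂ = cos²φ₂ / cos²φ₁.
cos²φ₂ / cos²φ₁ = 3.52  ⇒  cos φ₁ = cos 37.2° / √3.52 = 0.7965/1.876 = 0.4246.
φ₁ = arccos(0.4246) ≈ 64.9°.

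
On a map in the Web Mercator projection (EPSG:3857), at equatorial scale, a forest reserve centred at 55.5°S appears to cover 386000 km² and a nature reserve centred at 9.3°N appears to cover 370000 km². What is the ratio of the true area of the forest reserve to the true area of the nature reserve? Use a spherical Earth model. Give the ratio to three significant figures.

Mercator's areal exaggeration is sec²φ; hence true area = (apparent area) · cos²φ.
True area of forest reserve: 386000 × cos²(55.5°) = 386000 × 0.3208 = 123800 km².
True area of nature reserve: 370000 × cos²(9.3°) = 370000 × 0.9739 = 360300 km².
Ratio = 123800 / 360300 ≈ 0.344.

0.344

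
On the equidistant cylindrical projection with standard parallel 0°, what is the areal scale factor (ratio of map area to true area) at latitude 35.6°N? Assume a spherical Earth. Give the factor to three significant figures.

Plate carrée maps x = Rλ, y = Rφ. The meridian scale is h = 1 and the parallel scale is k = 1/cos φ = sec φ.
Areal scale = h·k = 1 × sec φ; at 35.6°, h = 1.000, k = 1.230, so h·k = 1.230.

1.23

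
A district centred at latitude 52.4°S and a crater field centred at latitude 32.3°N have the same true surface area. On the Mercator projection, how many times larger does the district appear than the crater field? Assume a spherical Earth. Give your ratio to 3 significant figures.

1.92

Mercator areal scale is sec²φ.
At 52.4°: sec²(52.4°) = 1/0.6101² = 2.686.
At 32.3°: sec²(32.3°) = 1/0.8453² = 1.400.
Ratio = 2.686/1.400 = cos²(32.3°)/cos²(52.4°) ≈ 1.92.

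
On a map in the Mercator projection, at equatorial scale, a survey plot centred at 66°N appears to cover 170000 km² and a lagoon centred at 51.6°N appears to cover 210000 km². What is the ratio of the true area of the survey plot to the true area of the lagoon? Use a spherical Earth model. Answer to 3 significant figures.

0.347

Since Mercator area scale is 1/cos²φ, the true area equals the apparent area multiplied by cos²φ.
True area of survey plot: 170000 × cos²(66°) = 170000 × 0.1654 = 28120 km².
True area of lagoon: 210000 × cos²(51.6°) = 210000 × 0.3858 = 81020 km².
Ratio = 28120 / 81020 ≈ 0.347.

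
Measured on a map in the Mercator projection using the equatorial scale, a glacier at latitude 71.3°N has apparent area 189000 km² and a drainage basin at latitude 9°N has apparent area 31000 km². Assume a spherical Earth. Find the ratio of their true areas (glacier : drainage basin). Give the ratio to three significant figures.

On Mercator the areal scale is sec²φ, so true area = apparent × cos²φ.
True area of glacier: 189000 × cos²(71.3°) = 189000 × 0.1028 = 19430 km².
True area of drainage basin: 31000 × cos²(9°) = 31000 × 0.9755 = 30240 km².
Ratio = 19430 / 30240 ≈ 0.642.

0.642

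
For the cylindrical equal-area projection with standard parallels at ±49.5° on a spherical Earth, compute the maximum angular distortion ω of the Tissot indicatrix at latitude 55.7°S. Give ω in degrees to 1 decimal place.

Cylindrical equal-area (φ₀ = 49.5°): h = cos φ / cos 49.5° along meridians, k = cos 49.5° / cos φ along parallels; h·k = 1.
At 55.7°: h = 0.8677, k = 1.152; principal scales a = 1.152, b = 0.8677.
sin(ω/2) = (a − b)/(a + b) = 0.2848/2.020 = 0.1410, so ω = 2 arcsin(0.1410) ≈ 16.2°.

16.2°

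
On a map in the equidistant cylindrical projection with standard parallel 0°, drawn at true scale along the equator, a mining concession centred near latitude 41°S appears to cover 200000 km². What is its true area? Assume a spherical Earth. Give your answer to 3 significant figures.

Plate carrée maps x = Rλ, y = Rφ. The meridian scale is h = 1 and the parallel scale is k = 1/cos φ = sec φ.
Areal scale = h·k = 1 × sec φ; at 41°, h = 1.000, k = 1.325, so h·k = 1.325.
True area = apparent / (areal scale) = 200000 / 1.325 ≈ 151000 km².

151000 km²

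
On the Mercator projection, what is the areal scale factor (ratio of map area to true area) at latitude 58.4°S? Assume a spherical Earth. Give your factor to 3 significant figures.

3.64

Mercator is conformal, so the point scale is isotropic: h = k = sec φ = 1/cos φ.
Areal scale = k² = sec²φ = 1/cos²(58.4°) = 1/0.5240² = 3.642.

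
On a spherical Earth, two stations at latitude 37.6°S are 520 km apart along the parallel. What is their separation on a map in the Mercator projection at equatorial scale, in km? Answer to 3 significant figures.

656 km

The Mercator projection is conformal; its linear scale factor is the same in every direction and equals sec φ = 1/cos φ.
Along the parallel, k = sec 37.6° = 1/0.7923 = 1.262.
Map distance = 520 × 1.262 ≈ 656 km.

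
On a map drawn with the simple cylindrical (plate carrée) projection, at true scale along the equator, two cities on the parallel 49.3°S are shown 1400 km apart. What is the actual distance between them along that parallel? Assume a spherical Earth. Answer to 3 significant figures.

Plate carrée maps x = Rλ, y = Rφ. The meridian scale is h = 1 and the parallel scale is k = 1/cos φ = sec φ.
Along the parallel at 49.3°, map distances are exaggerated by k = sec 49.3° = 1.534.
True distance = 1400 / 1.534 = 1400 × cos 49.3° ≈ 913 km.

913 km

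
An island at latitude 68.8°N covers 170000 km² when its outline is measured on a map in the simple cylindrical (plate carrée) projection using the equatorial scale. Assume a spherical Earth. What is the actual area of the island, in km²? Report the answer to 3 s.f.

For the equirectangular projection with φ₀ = 0 (plate carrée), h = 1 along meridians and k = sec φ along parallels.
Areal scale = h·k = 1 × sec φ; at 68.8°, h = 1.000, k = 2.765, so h·k = 2.765.
True area = apparent / (areal scale) = 170000 / 2.765 ≈ 61500 km².

61500 km²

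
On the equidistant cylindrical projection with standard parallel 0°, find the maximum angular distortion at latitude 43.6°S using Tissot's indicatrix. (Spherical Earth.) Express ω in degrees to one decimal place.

In the plate carrée (x = Rλ, y = Rφ), meridians are true-scale (h = 1) and parallels are stretched by k = sec φ.
At 43.6°: h = 1.000, k = 1.381; principal scales a = 1.381, b = 1.000.
sin(ω/2) = (a − b)/(a + b) = 0.3809/2.381 = 0.1600, so ω = 2 arcsin(0.1600) ≈ 18.4°.

18.4°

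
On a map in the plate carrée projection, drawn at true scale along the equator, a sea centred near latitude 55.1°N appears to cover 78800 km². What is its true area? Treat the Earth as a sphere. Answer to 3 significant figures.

For the equirectangular projection with φ₀ = 0 (plate carrée), h = 1 along meridians and k = sec φ along parallels.
Areal scale = h·k = 1 × sec φ; at 55.1°, h = 1.000, k = 1.748, so h·k = 1.748.
True area = apparent / (areal scale) = 78800 / 1.748 ≈ 45100 km².

45100 km²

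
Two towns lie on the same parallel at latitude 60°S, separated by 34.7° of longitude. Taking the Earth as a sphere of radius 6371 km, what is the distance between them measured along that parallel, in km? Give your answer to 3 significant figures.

1930 km

Arc length along a parallel = R cos φ · Δλ (with Δλ in radians).
= 6371 × cos 60° × (34.7° × π/180) = 6371 × 0.5000 × 0.6056 ≈ 1930 km.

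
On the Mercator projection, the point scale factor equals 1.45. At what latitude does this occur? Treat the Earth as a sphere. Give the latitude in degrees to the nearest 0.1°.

Mercator scale is k = sec φ = 1/cos φ.
1/cos φ = 1.45  ⇒  cos φ = 0.6897  ⇒  φ = arccos(0.6897) ≈ 46.4°.

46.4°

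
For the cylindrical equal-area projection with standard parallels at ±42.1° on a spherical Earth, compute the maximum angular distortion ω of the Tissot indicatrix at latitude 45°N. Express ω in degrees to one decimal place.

5.5°

For cylindrical equal-area with standard parallel φ₀, h = cos φ / cos φ₀ and k = cos φ₀ / cos φ, so h·k = 1.
At 45°: h = 0.9530, k = 1.049; principal scales a = 1.049, b = 0.9530.
sin(ω/2) = (a − b)/(a + b) = 0.09631/2.002 = 0.04810, so ω = 2 arcsin(0.04810) ≈ 5.5°.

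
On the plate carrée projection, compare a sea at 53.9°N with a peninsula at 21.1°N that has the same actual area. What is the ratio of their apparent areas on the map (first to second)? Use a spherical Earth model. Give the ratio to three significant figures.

1.58

For the equirectangular projection with φ₀ = 0 (plate carrée), h = 1 along meridians and k = sec φ along parallels.
Areal scale at 53.9°: h·k = 1.000 × 1.697 = 1.697.
Areal scale at 21.1°: h·k = 1.000 × 1.072 = 1.072.
Ratio = 1.697/1.072 ≈ 1.58.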